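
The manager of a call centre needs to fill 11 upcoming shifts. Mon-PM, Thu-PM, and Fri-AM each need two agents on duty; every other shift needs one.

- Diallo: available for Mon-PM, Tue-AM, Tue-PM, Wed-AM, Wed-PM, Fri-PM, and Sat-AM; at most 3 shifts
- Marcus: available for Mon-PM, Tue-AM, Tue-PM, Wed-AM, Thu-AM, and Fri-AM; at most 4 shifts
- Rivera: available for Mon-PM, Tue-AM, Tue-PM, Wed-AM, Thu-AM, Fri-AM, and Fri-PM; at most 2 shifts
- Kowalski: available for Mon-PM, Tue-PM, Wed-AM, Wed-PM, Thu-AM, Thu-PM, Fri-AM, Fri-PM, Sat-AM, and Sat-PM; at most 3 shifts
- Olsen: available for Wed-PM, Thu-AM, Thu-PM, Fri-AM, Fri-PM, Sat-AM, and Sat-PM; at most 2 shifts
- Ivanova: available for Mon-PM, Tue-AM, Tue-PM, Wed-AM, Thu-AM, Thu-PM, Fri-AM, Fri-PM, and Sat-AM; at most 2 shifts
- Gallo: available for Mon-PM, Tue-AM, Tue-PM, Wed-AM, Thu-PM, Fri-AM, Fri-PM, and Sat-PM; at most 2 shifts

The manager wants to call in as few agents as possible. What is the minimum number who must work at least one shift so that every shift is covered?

5

14 slots to fill and no one can take more than 4, so at least ⌈14/4⌉ = 4 agents are needed.
Any 4 agents together have capacity at most 4+3+3+2 = 12 < 14 slots, so 4 can never suffice.
Diallo, Marcus, Rivera, Kowalski, and Olsen alone can cover everything: Mon-PM→Marcus+Rivera, Tue-AM→Diallo, Tue-PM→Marcus, Wed-AM→Marcus, Wed-PM→Diallo, Thu-AM→Marcus, Thu-PM→Kowalski+Olsen, Fri-AM→Kowalski+Olsen, Fri-PM→Rivera, Sat-AM→Diallo, Sat-PM→Kowalski.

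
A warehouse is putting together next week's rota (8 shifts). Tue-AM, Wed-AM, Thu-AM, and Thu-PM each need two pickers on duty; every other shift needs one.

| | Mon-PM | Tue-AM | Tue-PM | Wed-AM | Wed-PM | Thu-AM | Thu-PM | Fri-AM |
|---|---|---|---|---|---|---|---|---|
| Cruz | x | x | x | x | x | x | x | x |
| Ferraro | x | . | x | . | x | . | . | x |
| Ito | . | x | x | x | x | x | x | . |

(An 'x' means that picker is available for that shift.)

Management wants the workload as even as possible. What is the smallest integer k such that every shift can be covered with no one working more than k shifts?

With 3 pickers and 12 worker-slots to fill, someone must work at least ⌈12/3⌉ = 4 shifts, so k ≥ 4.
k = 4 works: Mon-PM→Ferraro, Tue-AM→Cruz+Ito, Tue-PM→Ferraro, Wed-AM→Cruz+Ito, Wed-PM→Ferraro, Thu-AM→Cruz+Ito, Thu-PM→Cruz+Ito, Fri-AM→Ferraro.
Loads: Cruz 4, Ferraro 4, Ito 4 — all ≤ 4.

4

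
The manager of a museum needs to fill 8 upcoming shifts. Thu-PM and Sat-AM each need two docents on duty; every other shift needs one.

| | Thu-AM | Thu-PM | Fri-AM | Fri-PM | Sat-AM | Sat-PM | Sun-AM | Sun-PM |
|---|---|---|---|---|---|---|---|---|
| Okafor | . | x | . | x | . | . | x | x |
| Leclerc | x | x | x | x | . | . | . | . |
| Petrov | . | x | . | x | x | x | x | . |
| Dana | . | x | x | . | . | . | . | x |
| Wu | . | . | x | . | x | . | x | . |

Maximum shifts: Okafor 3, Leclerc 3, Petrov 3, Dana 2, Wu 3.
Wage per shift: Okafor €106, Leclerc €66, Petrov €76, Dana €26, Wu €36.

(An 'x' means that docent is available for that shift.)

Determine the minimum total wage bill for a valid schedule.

Thu-AM can only be covered by Leclerc, so that assignment is forced.
Sat-AM can only be covered by Petrov and Wu, so that assignment is forced.
Sat-PM can only be covered by Petrov, so that assignment is forced.
Picking the cheapest available docent for each shift independently would cost €500, but that ignores the shift limits.
An optimal schedule: Thu-AM→Leclerc, Thu-PM→Dana+Leclerc, Fri-AM→Wu, Fri-PM→Leclerc, Sat-AM→Wu+Petrov, Sat-PM→Petrov, Sun-AM→Wu, Sun-PM→Dana.
Total: 66 + 26 + 66 + 36 + 66 + 36 + 76 + 76 + 36 + 26 = €510.

€510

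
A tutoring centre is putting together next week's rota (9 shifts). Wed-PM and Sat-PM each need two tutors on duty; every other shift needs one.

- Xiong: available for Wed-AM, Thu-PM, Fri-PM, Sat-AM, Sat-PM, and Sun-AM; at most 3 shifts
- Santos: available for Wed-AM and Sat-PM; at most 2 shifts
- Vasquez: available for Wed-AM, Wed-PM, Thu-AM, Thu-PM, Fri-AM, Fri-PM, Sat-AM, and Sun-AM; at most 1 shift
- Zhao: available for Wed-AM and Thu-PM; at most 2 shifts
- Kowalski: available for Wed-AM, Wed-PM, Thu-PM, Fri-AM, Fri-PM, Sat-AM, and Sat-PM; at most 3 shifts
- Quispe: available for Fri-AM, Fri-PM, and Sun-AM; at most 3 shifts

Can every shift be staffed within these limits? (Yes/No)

Total capacity is 14 and 11 slots are needed, so capacity alone doesn't rule it out.
Shifts {Wed-PM, Thu-AM} need 3 worker-slots in total, but the tutors available for any of those shifts (Vasquez and Kowalski) can supply at most 2 among them. So no valid schedule exists.

No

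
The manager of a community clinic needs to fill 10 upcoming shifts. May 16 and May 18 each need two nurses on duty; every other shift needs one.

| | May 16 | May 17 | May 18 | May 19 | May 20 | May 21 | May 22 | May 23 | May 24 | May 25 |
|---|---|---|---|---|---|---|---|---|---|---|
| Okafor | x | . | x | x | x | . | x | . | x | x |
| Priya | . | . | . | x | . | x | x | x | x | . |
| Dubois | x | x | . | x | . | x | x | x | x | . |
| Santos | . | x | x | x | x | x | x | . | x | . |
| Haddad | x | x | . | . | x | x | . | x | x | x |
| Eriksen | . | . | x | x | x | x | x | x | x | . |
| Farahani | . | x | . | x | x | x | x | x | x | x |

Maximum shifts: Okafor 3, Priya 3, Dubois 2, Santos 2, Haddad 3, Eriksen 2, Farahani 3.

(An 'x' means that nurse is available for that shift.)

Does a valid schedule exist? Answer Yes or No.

Yes

One valid schedule: May 16→Okafor+Dubois, May 17→Dubois, May 18→Okafor+Santos, May 19→Priya, May 20→Santos, May 21→Priya, May 22→Eriksen, May 23→Priya, May 24→Haddad, May 25→Okafor.
Loads: Okafor 3/3, Priya 3/3, Dubois 2/2, Santos 2/2, Haddad 1/3, Eriksen 1/2, Farahani 0/3 — all within limits.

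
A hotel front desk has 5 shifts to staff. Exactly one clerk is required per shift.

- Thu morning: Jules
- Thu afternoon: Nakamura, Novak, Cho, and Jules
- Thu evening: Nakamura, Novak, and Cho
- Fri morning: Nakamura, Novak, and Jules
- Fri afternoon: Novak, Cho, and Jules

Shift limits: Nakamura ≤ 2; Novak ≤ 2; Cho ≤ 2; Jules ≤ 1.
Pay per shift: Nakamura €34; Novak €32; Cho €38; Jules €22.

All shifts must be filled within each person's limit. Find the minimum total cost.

€154

Thu morning can only be covered by Jules, so that assignment is forced.
Picking the cheapest available clerk for each shift independently would cost €120, but that ignores the shift limits.
An optimal schedule: Thu morning→Jules, Thu afternoon→Novak, Thu evening→Nakamura, Fri morning→Nakamura, Fri afternoon→Novak.
Total: 22 + 32 + 34 + 34 + 32 = €154.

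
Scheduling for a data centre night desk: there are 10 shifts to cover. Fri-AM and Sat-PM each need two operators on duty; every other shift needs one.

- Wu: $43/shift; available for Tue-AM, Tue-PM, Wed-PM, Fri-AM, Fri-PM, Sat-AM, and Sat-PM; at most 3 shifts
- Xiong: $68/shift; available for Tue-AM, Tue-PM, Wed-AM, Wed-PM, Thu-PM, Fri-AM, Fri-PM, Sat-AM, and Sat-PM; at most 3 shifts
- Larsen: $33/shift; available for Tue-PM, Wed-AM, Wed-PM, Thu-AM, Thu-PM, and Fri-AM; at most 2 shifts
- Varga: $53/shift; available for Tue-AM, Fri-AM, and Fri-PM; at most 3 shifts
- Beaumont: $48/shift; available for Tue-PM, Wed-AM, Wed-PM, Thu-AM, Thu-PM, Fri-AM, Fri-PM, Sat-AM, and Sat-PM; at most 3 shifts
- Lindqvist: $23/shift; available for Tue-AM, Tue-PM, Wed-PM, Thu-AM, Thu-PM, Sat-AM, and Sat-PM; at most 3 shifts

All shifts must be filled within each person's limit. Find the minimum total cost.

$461

Picking the cheapest available operator for each shift independently would cost $356, but that ignores the shift limits.
An optimal schedule: Tue-AM→Lindqvist, Tue-PM→Larsen, Wed-AM→Larsen, Wed-PM→Beaumont, Thu-AM→Lindqvist, Thu-PM→Lindqvist, Fri-AM→Beaumont+Varga, Fri-PM→Wu, Sat-AM→Wu, Sat-PM→Wu+Beaumont.
Total: 23 + 33 + 33 + 48 + 23 + 23 + 48 + 53 + 43 + 43 + 43 + 48 = $461.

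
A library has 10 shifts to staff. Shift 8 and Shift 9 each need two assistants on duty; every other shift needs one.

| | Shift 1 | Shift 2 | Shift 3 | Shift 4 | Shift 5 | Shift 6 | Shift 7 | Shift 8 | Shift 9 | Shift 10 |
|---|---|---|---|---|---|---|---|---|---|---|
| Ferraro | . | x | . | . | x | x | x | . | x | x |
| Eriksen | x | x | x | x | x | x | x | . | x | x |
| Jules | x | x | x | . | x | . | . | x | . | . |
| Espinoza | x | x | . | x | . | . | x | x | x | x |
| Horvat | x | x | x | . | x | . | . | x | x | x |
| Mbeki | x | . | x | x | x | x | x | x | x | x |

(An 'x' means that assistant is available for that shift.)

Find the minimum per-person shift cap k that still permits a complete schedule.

With 6 assistants and 12 worker-slots to fill, someone must work at least ⌈12/6⌉ = 2 shifts, so k ≥ 2.
k = 2 works: Shift 1→Jules, Shift 2→Jules, Shift 3→Eriksen, Shift 4→Eriksen, Shift 5→Horvat, Shift 6→Ferraro, Shift 7→Ferraro, Shift 8→Espinoza+Mbeki, Shift 9→Horvat+Mbeki, Shift 10→Espinoza.
Loads: Ferraro 2, Eriksen 2, Jules 2, Espinoza 2, Horvat 2, Mbeki 2 — all ≤ 2.

2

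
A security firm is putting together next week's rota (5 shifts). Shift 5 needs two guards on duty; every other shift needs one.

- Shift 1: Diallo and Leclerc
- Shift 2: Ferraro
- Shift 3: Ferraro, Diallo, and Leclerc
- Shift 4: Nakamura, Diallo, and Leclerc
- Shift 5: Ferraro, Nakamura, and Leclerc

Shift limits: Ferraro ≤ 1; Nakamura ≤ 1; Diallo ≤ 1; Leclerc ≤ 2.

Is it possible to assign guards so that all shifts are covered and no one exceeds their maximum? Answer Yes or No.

Shifts {Shift 1, Shift 2, Shift 3, Shift 4, Shift 5} need 6 worker-slots in total, but the guards available for any of those shifts (Ferraro, Nakamura, Diallo, and Leclerc) can supply at most 5 among them. So no valid schedule exists.

No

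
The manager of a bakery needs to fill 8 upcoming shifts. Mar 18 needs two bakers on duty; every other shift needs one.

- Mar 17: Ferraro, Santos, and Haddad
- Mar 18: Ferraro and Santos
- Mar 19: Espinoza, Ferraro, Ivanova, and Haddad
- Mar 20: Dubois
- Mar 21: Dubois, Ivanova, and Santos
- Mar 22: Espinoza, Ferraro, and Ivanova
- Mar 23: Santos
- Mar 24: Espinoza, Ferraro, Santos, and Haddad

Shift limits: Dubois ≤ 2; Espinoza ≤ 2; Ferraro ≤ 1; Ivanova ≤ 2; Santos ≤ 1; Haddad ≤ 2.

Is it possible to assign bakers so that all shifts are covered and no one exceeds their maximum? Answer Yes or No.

No

Total capacity is 10 and 9 slots are needed, so capacity alone doesn't rule it out.
Shifts {Mar 18, Mar 23} need 3 worker-slots in total, but the bakers available for any of those shifts (Ferraro and Santos) can supply at most 2 among them. So no valid schedule exists.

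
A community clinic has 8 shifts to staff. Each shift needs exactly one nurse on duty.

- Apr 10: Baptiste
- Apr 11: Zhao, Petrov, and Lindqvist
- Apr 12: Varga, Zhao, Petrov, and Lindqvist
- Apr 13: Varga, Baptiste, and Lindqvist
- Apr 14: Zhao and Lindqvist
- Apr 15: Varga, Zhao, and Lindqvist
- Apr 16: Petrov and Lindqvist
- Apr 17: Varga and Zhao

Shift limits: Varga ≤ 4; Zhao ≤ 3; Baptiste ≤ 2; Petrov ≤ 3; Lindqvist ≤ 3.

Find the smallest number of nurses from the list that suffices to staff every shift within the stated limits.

3

8 slots to fill and no one can take more than 4, so at least ⌈8/4⌉ = 2 nurses are needed.
Any 2 nurses together have capacity at most 4+3 = 7 < 8 slots, so 2 can never suffice.
Varga, Baptiste, and Lindqvist alone can cover everything: Apr 10→Baptiste, Apr 11→Lindqvist, Apr 12→Varga, Apr 13→Varga, Apr 14→Lindqvist, Apr 15→Varga, Apr 16→Lindqvist, Apr 17→Varga.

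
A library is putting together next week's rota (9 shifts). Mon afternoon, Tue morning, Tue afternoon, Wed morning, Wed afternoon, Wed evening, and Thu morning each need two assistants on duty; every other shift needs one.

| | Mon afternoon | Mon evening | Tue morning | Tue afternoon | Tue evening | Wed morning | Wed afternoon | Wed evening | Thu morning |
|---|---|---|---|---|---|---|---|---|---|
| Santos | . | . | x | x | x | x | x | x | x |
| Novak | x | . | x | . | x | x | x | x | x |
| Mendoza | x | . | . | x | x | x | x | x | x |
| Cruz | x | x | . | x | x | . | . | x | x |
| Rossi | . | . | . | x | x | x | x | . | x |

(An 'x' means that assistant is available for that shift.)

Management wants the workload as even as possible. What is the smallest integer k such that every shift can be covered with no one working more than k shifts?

With 5 assistants and 16 worker-slots to fill, someone must work at least ⌈16/5⌉ = 4 shifts, so k ≥ 4.
k = 4 works: Mon afternoon→Novak+Mendoza, Mon evening→Cruz, Tue morning→Santos+Novak, Tue afternoon→Santos+Mendoza, Tue evening→Santos, Wed morning→Santos+Novak, Wed afternoon→Novak+Mendoza, Wed evening→Mendoza+Cruz, Thu morning→Cruz+Rossi.
Loads: Santos 4, Novak 4, Mendoza 4, Cruz 3, Rossi 1 — all ≤ 4.

4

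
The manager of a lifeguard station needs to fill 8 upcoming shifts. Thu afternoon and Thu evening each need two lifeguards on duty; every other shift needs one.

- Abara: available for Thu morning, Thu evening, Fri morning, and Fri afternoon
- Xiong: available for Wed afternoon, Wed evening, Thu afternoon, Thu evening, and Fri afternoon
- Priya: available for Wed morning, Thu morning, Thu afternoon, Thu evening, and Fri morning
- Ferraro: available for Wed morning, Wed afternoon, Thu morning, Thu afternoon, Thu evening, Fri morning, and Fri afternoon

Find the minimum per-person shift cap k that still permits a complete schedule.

With 4 lifeguards and 10 worker-slots to fill, someone must work at least ⌈10/4⌉ = 3 shifts, so k ≥ 3.
k = 3 works: Wed morning→Priya, Wed afternoon→Xiong, Wed evening→Xiong, Thu morning→Abara, Thu afternoon→Xiong+Priya, Thu evening→Priya+Ferraro, Fri morning→Abara, Fri afternoon→Abara.
Loads: Abara 3, Xiong 3, Priya 3, Ferraro 1 — all ≤ 3.

3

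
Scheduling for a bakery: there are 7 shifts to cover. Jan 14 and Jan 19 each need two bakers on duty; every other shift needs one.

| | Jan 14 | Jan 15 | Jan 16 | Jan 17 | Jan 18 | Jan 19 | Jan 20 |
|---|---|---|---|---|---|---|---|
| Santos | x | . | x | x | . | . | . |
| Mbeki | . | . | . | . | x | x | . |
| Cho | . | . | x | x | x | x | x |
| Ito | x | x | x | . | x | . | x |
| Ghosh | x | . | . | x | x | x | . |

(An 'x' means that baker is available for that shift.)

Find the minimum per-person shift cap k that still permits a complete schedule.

With 5 bakers and 9 worker-slots to fill, someone must work at least ⌈9/5⌉ = 2 shifts, so k ≥ 2.
k = 2 works: Jan 14→Santos+Ito, Jan 15→Ito, Jan 16→Santos, Jan 17→Cho, Jan 18→Mbeki, Jan 19→Mbeki+Ghosh, Jan 20→Cho.
Loads: Santos 2, Mbeki 2, Cho 2, Ito 2, Ghosh 1 — all ≤ 2.

2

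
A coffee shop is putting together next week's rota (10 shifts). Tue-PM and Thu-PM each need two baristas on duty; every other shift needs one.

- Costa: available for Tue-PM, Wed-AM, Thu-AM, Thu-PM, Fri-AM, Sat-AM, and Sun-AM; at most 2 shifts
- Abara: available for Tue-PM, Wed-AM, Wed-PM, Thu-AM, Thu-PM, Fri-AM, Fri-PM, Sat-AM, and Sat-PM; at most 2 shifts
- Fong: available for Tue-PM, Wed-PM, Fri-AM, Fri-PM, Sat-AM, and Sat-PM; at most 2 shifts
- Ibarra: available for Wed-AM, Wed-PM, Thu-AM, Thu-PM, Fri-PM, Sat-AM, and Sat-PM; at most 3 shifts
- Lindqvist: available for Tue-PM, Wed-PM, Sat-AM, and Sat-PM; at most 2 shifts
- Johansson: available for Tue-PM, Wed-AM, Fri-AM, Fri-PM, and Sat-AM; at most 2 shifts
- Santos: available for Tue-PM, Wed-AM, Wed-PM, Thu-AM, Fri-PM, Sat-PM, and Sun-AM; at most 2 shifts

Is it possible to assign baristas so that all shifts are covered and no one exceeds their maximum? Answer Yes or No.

One valid schedule: Tue-PM→Lindqvist+Johansson, Wed-AM→Ibarra, Wed-PM→Fong, Thu-AM→Abara, Thu-PM→Costa+Abara, Fri-AM→Fong, Fri-PM→Ibarra, Sat-AM→Lindqvist, Sat-PM→Ibarra, Sun-AM→Costa.
Loads: Costa 2/2, Abara 2/2, Fong 2/2, Ibarra 3/3, Lindqvist 2/2, Johansson 1/2, Santos 0/2 — all within limits.

Yes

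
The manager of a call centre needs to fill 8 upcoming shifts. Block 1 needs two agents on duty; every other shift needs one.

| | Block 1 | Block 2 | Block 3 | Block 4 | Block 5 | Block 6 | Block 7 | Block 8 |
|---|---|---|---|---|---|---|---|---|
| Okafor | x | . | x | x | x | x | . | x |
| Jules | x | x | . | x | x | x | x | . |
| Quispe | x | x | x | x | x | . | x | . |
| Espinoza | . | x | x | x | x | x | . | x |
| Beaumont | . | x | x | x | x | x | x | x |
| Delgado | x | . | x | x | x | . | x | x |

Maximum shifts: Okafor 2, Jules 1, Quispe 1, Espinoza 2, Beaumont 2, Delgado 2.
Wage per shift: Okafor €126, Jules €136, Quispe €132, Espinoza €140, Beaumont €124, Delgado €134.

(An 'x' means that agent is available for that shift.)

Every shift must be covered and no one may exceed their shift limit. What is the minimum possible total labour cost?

€1176

Picking the cheapest available agent for each shift independently would cost €1126, but that ignores the shift limits.
An optimal schedule: Block 1→Delgado+Jules, Block 2→Beaumont, Block 3→Okafor, Block 4→Delgado, Block 5→Espinoza, Block 6→Beaumont, Block 7→Quispe, Block 8→Okafor.
Total: 134 + 136 + 124 + 126 + 134 + 140 + 124 + 132 + 126 = €1176.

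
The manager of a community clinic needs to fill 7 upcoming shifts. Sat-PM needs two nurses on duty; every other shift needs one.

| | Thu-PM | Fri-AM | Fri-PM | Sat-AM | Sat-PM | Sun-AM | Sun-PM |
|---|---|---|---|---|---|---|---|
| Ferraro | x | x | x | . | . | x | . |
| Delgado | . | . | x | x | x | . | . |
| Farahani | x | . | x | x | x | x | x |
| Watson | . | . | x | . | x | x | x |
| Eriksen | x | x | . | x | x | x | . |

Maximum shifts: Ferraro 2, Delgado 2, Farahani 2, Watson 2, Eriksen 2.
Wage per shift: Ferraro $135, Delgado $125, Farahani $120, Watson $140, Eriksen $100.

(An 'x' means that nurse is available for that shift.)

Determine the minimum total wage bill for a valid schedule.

Picking the cheapest available nurse for each shift independently would cost $860, but that ignores the shift limits.
An optimal schedule: Thu-PM→Eriksen, Fri-AM→Eriksen, Fri-PM→Ferraro, Sat-AM→Delgado, Sat-PM→Farahani+Delgado, Sun-AM→Ferraro, Sun-PM→Farahani.
Total: 100 + 100 + 135 + 125 + 120 + 125 + 135 + 120 = $960.

$960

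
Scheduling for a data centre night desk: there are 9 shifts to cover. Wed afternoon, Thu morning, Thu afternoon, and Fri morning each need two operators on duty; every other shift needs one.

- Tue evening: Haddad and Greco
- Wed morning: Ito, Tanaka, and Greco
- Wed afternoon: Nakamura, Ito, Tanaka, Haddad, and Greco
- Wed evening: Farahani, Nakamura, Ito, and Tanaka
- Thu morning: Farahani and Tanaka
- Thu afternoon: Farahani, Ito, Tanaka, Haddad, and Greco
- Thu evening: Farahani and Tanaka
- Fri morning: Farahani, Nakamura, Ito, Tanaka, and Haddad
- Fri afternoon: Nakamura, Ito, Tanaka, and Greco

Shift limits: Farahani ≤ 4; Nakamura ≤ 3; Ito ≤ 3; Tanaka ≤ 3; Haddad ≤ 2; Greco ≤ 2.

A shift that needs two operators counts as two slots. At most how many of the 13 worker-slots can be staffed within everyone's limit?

13

Total capacity across all operators is 4+3+3+3+2+2 = 17, and 13 slots are needed, so at most 13 can be filled.
An assignment achieving 13: Tue evening→Haddad, Wed morning→Ito, Wed afternoon→Nakamura+Ito, Wed evening→Farahani, Thu morning→Farahani+Tanaka, Thu afternoon→Farahani+Ito, Thu evening→Farahani, Fri morning→Nakamura+Tanaka, Fri afternoon→Nakamura.
Loads: Farahani 4/4, Nakamura 3/3, Ito 3/3, Tanaka 2/3, Haddad 1/2, Greco 0/2.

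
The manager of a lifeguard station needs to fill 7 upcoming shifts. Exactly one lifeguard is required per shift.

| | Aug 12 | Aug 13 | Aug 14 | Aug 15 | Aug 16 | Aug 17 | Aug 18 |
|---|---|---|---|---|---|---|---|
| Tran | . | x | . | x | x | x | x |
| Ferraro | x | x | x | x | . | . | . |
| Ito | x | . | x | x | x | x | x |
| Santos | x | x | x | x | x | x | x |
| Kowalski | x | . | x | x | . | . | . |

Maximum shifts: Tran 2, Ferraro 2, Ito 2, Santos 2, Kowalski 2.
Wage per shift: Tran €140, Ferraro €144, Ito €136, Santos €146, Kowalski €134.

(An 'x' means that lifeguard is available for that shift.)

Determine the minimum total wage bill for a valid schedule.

€964

Picking the cheapest available lifeguard for each shift independently would cost €950, but that ignores the shift limits.
An optimal schedule: Aug 12→Kowalski, Aug 13→Tran, Aug 14→Kowalski, Aug 15→Ferraro, Aug 16→Ito, Aug 17→Ito, Aug 18→Tran.
Total: 134 + 140 + 134 + 144 + 136 + 136 + 140 = €964.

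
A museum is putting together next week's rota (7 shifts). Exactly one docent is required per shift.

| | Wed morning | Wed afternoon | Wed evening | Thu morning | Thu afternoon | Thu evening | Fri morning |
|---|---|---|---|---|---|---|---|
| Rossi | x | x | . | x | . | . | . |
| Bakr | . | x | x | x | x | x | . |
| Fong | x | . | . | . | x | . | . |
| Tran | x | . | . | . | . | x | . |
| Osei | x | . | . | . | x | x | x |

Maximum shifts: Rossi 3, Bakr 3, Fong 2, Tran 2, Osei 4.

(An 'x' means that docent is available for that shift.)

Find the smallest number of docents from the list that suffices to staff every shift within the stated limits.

2

7 slots to fill and no one can take more than 4, so at least ⌈7/4⌉ = 2 docents are needed.
Bakr and Osei alone can cover everything: Wed morning→Osei, Wed afternoon→Bakr, Wed evening→Bakr, Thu morning→Bakr, Thu afternoon→Osei, Thu evening→Osei, Fri morning→Osei.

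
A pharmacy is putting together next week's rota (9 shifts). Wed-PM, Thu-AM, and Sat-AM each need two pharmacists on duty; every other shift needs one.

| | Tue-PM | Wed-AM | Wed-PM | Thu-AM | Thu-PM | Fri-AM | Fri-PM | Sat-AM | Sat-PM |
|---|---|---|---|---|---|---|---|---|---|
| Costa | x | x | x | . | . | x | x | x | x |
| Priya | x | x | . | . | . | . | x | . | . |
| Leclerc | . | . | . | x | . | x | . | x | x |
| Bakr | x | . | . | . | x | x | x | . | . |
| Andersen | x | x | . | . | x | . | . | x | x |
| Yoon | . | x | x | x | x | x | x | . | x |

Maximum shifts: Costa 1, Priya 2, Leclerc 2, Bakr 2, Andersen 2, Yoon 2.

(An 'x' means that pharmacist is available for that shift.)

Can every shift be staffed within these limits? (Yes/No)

No

Total capacity is 1+2+2+2+2+2 = 11 but 12 worker-slots are needed — infeasible.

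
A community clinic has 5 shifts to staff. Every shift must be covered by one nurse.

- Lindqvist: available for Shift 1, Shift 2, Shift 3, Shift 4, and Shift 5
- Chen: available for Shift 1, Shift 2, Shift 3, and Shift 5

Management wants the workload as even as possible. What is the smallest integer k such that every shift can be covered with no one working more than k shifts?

3

With 2 nurses and 5 worker-slots to fill, someone must work at least ⌈5/2⌉ = 3 shifts, so k ≥ 3.
k = 3 works: Shift 1→Lindqvist, Shift 2→Lindqvist, Shift 3→Chen, Shift 4→Lindqvist, Shift 5→Chen.
Loads: Lindqvist 3, Chen 2 — all ≤ 3.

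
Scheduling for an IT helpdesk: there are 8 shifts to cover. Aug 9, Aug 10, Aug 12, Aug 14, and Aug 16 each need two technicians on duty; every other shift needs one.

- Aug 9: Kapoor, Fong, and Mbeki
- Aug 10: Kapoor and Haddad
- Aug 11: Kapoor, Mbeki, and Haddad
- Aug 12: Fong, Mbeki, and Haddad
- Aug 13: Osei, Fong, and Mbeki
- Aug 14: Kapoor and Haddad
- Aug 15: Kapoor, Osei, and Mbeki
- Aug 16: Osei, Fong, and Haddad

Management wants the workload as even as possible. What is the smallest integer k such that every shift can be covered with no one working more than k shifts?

With 5 technicians and 13 worker-slots to fill, someone must work at least ⌈13/5⌉ = 3 shifts, so k ≥ 3.
k = 3 works: Aug 9→Kapoor+Fong, Aug 10→Kapoor+Haddad, Aug 11→Mbeki, Aug 12→Fong+Mbeki, Aug 13→Osei, Aug 14→Kapoor+Haddad, Aug 15→Osei, Aug 16→Osei+Fong.
Loads: Kapoor 3, Osei 3, Fong 3, Mbeki 2, Haddad 2 — all ≤ 3.

3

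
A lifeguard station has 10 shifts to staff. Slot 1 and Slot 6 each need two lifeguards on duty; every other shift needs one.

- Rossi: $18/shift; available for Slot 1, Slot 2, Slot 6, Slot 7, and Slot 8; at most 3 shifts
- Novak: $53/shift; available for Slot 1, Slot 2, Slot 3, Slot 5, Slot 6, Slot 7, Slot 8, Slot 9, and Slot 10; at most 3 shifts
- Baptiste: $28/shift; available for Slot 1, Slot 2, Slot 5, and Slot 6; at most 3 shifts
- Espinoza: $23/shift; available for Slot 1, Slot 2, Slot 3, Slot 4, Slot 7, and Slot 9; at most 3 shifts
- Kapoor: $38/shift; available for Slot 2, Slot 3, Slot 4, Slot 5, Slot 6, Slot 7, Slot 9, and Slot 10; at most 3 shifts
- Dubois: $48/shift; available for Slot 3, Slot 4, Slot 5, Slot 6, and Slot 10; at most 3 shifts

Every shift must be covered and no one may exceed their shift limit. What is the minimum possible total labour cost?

Picking the cheapest available lifeguard for each shift independently would cost $276, but that ignores the shift limits.
An optimal schedule: Slot 1→Rossi+Baptiste, Slot 2→Kapoor, Slot 3→Espinoza, Slot 4→Espinoza, Slot 5→Baptiste, Slot 6→Baptiste+Kapoor, Slot 7→Rossi, Slot 8→Rossi, Slot 9→Espinoza, Slot 10→Kapoor.
Total: 18 + 28 + 38 + 23 + 23 + 28 + 28 + 38 + 18 + 18 + 23 + 38 = $321.

$321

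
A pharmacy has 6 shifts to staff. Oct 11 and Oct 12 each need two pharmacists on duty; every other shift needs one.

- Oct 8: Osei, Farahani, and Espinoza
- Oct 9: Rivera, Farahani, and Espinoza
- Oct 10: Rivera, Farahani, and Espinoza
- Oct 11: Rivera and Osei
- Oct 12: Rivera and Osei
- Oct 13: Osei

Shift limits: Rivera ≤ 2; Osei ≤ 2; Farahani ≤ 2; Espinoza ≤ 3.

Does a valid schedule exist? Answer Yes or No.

Total capacity is 9 and 8 slots are needed, so capacity alone doesn't rule it out.
Shifts {Oct 11, Oct 12, Oct 13} need 5 worker-slots in total, but the pharmacists available for any of those shifts (Rivera and Osei) can supply at most 4 among them. So no valid schedule exists.

No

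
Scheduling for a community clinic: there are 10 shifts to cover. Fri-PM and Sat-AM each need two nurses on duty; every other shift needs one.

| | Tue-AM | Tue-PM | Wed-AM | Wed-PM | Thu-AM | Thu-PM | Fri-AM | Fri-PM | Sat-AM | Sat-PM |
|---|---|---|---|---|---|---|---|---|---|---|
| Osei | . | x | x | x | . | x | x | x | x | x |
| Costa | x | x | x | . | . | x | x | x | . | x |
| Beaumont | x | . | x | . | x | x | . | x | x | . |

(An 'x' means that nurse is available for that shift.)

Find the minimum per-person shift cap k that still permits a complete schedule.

4

With 3 nurses and 12 worker-slots to fill, someone must work at least ⌈12/3⌉ = 4 shifts, so k ≥ 4.
k = 4 works: Tue-AM→Costa, Tue-PM→Osei, Wed-AM→Costa, Wed-PM→Osei, Thu-AM→Beaumont, Thu-PM→Beaumont, Fri-AM→Osei, Fri-PM→Costa+Beaumont, Sat-AM→Osei+Beaumont, Sat-PM→Costa.
Loads: Osei 4, Costa 4, Beaumont 4 — all ≤ 4.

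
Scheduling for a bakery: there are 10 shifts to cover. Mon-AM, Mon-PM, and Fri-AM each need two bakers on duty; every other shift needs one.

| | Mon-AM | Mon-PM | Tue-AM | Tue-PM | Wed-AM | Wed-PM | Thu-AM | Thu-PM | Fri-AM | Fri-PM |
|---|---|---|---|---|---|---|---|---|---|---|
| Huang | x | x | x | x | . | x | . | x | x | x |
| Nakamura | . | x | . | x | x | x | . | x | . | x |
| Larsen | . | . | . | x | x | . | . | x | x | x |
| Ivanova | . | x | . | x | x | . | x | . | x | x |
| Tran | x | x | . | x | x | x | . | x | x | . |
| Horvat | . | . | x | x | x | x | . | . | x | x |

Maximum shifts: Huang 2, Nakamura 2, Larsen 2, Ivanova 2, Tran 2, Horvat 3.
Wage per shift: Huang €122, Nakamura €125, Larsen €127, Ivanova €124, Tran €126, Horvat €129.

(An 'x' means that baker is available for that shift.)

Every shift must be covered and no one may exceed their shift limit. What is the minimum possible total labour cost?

€1635

Mon-AM can only be covered by Huang and Tran, so that assignment is forced.
Thu-AM can only be covered by Ivanova, so that assignment is forced.
Picking the cheapest available baker for each shift independently would cost €1598, but that ignores the shift limits.
An optimal schedule: Mon-AM→Huang+Tran, Mon-PM→Ivanova+Tran, Tue-AM→Huang, Tue-PM→Horvat, Wed-AM→Larsen, Wed-PM→Nakamura, Thu-AM→Ivanova, Thu-PM→Nakamura, Fri-AM→Larsen+Horvat, Fri-PM→Horvat.
Total: 122 + 126 + 124 + 126 + 122 + 129 + 127 + 125 + 124 + 125 + 127 + 129 + 129 = €1635.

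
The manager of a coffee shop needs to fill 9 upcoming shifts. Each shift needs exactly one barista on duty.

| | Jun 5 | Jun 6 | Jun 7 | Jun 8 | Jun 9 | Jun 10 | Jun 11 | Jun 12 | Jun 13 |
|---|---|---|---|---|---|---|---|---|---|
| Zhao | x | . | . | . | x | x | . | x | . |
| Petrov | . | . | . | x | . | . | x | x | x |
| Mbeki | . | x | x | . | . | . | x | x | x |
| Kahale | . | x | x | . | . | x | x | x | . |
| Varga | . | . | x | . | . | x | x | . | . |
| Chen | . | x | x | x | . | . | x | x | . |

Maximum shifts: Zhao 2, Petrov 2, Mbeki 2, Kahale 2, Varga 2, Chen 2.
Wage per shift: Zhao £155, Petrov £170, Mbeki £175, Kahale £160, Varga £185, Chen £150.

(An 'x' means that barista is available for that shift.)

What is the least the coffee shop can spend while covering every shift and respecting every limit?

Jun 5 can only be covered by Zhao, so that assignment is forced.
Jun 9 can only be covered by Zhao, so that assignment is forced.
Picking the cheapest available barista for each shift independently would cost £1385, but that ignores the shift limits.
An optimal schedule: Jun 5→Zhao, Jun 6→Chen, Jun 7→Kahale, Jun 8→Chen, Jun 9→Zhao, Jun 10→Kahale, Jun 11→Petrov, Jun 12→Mbeki, Jun 13→Petrov.
Total: 155 + 150 + 160 + 150 + 155 + 160 + 170 + 175 + 170 = £1445.

£1445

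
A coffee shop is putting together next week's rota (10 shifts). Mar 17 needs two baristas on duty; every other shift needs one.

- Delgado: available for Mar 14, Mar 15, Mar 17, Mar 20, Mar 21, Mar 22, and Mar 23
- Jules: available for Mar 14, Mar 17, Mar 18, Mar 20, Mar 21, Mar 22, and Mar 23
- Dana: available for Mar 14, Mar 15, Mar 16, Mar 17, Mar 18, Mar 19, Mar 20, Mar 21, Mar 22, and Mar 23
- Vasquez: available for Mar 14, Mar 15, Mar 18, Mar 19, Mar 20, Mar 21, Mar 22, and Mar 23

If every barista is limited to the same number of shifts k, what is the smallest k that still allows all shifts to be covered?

3

With 4 baristas and 11 worker-slots to fill, someone must work at least ⌈11/4⌉ = 3 shifts, so k ≥ 3.
k = 3 works: Mar 14→Delgado, Mar 15→Delgado, Mar 16→Dana, Mar 17→Delgado+Jules, Mar 18→Jules, Mar 19→Dana, Mar 20→Jules, Mar 21→Dana, Mar 22→Vasquez, Mar 23→Vasquez.
Loads: Delgado 3, Jules 3, Dana 3, Vasquez 2 — all ≤ 3.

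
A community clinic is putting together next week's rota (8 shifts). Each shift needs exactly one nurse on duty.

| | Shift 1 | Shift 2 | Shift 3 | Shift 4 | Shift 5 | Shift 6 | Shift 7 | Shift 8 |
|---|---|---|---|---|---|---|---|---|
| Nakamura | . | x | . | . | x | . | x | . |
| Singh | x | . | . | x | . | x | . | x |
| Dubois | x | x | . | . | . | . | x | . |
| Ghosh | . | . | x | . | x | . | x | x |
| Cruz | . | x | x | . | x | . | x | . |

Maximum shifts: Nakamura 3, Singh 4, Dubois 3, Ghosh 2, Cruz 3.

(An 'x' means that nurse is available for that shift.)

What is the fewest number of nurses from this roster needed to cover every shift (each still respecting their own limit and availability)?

8 slots to fill and no one can take more than 4, so at least ⌈8/4⌉ = 2 nurses are needed.
Any 2 nurses together have capacity at most 4+3 = 7 < 8 slots, so 2 can never suffice.
Nakamura, Singh, and Ghosh alone can cover everything: Shift 1→Singh, Shift 2→Nakamura, Shift 3→Ghosh, Shift 4→Singh, Shift 5→Nakamura, Shift 6→Singh, Shift 7→Nakamura, Shift 8→Singh.

3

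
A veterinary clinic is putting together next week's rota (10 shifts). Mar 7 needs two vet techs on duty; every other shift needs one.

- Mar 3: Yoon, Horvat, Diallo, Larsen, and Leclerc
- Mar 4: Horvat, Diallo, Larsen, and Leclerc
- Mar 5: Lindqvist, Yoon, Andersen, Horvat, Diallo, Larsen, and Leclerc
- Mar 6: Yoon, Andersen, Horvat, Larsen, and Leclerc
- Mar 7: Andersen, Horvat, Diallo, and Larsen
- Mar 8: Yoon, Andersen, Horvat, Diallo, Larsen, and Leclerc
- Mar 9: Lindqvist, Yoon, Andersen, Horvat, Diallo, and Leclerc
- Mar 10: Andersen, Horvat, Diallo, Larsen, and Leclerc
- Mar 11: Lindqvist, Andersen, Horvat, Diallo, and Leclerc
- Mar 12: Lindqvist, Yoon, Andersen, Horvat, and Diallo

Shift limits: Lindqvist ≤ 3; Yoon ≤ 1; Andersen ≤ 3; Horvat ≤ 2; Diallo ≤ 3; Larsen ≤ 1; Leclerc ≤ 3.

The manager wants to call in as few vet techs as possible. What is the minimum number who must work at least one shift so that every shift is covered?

11 slots to fill and no one can take more than 3, so at least ⌈11/3⌉ = 4 vet techs are needed.
Lindqvist, Andersen, Horvat, and Diallo alone can cover everything: Mar 3→Horvat, Mar 4→Horvat, Mar 5→Lindqvist, Mar 6→Andersen, Mar 7→Andersen+Diallo, Mar 8→Andersen, Mar 9→Lindqvist, Mar 10→Diallo, Mar 11→Lindqvist, Mar 12→Diallo.

4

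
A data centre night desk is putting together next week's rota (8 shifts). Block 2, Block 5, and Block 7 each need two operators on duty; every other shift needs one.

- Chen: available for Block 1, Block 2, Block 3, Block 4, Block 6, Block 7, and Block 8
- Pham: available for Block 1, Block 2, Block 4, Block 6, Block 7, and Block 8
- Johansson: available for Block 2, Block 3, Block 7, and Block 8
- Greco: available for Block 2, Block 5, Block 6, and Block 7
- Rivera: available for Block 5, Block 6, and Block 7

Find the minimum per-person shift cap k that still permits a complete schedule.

3

With 5 operators and 11 worker-slots to fill, someone must work at least ⌈11/5⌉ = 3 shifts, so k ≥ 3.
k = 3 works: Block 1→Chen, Block 2→Pham+Johansson, Block 3→Chen, Block 4→Chen, Block 5→Greco+Rivera, Block 6→Pham, Block 7→Johansson+Greco, Block 8→Pham.
Loads: Chen 3, Pham 3, Johansson 2, Greco 2, Rivera 1 — all ≤ 3.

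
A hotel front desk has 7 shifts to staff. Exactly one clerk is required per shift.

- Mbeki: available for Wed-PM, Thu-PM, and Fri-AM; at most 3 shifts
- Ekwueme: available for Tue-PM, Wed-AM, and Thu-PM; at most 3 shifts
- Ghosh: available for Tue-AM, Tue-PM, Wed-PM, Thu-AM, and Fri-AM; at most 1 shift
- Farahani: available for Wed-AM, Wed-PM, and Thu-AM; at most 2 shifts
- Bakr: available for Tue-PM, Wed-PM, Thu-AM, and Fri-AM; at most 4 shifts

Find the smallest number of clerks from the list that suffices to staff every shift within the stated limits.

3

7 slots to fill and no one can take more than 4, so at least ⌈7/4⌉ = 2 clerks are needed.
Shifts {Tue-AM, Wed-AM, Fri-AM} need 3 slots, but among the clerks available for them (Mbeki, Ekwueme, Ghosh, Farahani, and Bakr) any 2 together supply at most 2. So 2 clerks are not enough.
Ekwueme, Ghosh, and Bakr alone can cover everything: Tue-AM→Ghosh, Tue-PM→Ekwueme, Wed-AM→Ekwueme, Wed-PM→Bakr, Thu-AM→Bakr, Thu-PM→Ekwueme, Fri-AM→Bakr.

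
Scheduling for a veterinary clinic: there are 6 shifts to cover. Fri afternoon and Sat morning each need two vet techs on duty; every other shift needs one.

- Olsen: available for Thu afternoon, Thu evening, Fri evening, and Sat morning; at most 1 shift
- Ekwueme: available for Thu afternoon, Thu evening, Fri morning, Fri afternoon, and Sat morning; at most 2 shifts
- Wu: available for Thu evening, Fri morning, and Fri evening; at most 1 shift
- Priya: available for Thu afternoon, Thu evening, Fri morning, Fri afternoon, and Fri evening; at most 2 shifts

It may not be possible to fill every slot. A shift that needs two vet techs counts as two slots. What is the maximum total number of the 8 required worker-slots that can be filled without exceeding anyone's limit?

Total capacity across all vet techs is 1+2+1+2 = 6, and 8 slots are needed, so at most 6 can be filled.
An assignment achieving 6: Thu afternoon→Priya, Fri morning→Wu, Fri afternoon→Ekwueme+Priya, Sat morning→Olsen+Ekwueme.
Loads: Olsen 1/1, Ekwueme 2/2, Wu 1/1, Priya 2/2.

6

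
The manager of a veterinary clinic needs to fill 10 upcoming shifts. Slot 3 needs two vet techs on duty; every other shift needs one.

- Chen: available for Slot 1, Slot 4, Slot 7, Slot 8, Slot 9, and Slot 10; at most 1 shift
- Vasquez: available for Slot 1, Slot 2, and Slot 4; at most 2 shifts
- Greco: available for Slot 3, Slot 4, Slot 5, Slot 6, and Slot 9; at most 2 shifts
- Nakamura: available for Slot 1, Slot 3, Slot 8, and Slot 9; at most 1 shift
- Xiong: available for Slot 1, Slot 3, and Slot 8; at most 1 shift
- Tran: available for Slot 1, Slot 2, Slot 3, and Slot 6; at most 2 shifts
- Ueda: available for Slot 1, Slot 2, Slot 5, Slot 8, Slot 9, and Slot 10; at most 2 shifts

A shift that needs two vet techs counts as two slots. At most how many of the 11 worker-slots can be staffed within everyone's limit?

Total capacity across all vet techs is 1+2+2+1+1+2+2 = 11, and 11 slots are needed, so at most 11 can be filled.
An assignment achieving 11: Slot 1→Tran, Slot 2→Vasquez, Slot 3→Nakamura+Tran, Slot 4→Vasquez, Slot 5→Greco, Slot 6→Greco, Slot 7→Chen, Slot 8→Xiong, Slot 9→Ueda, Slot 10→Ueda.
Loads: Chen 1/1, Vasquez 2/2, Greco 2/2, Nakamura 1/1, Xiong 1/1, Tran 2/2, Ueda 2/2.

11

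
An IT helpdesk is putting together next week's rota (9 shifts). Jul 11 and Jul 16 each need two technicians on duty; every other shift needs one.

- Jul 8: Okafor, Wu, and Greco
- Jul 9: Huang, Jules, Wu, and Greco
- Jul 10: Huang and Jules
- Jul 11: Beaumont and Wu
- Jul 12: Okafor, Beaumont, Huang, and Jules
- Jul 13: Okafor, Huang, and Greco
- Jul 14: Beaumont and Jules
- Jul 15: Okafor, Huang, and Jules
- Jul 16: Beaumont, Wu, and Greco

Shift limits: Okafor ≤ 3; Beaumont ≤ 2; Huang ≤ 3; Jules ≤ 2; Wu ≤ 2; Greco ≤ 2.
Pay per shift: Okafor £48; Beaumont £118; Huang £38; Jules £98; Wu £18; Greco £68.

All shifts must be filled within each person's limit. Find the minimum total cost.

£578

Jul 11 can only be covered by Beaumont and Wu, so that assignment is forced.
Picking the cheapest available technician for each shift independently would cost £508, but that ignores the shift limits.
An optimal schedule: Jul 8→Okafor, Jul 9→Huang, Jul 10→Huang, Jul 11→Wu+Beaumont, Jul 12→Okafor, Jul 13→Huang, Jul 14→Jules, Jul 15→Okafor, Jul 16→Wu+Greco.
Total: 48 + 38 + 38 + 18 + 118 + 48 + 38 + 98 + 48 + 18 + 68 = £578.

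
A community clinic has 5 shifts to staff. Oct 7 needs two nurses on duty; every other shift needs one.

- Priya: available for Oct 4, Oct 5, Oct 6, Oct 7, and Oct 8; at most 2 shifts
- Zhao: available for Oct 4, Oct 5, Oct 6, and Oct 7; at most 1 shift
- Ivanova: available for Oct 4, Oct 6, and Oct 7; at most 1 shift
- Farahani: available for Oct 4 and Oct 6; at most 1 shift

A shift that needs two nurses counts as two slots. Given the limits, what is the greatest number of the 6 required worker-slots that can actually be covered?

5

Total capacity across all nurses is 2+1+1+1 = 5, and 6 slots are needed, so at most 5 can be filled.
An assignment achieving 5: Oct 4→Farahani, Oct 5→Priya, Oct 7→Zhao+Ivanova, Oct 8→Priya.
Loads: Priya 2/2, Zhao 1/1, Ivanova 1/1, Farahani 1/1.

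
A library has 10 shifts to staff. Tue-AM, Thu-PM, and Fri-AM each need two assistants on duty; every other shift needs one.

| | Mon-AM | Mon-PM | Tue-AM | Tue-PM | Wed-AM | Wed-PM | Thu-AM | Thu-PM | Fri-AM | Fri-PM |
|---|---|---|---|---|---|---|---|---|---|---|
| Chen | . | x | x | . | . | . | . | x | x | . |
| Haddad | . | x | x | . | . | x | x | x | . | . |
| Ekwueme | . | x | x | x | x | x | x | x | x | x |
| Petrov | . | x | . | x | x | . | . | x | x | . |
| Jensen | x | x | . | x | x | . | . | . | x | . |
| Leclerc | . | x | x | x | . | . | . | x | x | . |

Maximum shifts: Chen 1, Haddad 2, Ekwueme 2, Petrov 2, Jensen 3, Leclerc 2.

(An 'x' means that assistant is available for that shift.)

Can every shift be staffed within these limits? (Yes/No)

No

Total capacity is 1+2+2+2+3+2 = 12 but 13 worker-slots are needed — infeasible.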